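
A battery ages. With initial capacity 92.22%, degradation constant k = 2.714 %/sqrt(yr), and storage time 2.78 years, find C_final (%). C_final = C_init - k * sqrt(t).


Step 1: sqrt(2.78 yr) = 1.6673
Step 2: drop = 2.714 * 1.6673 = 4.5251
Step 3: C_final = 92.22 - 4.5251 = 87.69%

87.69%


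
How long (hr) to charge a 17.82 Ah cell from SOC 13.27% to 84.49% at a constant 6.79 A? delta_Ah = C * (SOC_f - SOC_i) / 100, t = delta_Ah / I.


delta_Ah = 17.82 * (84.49 - 13.27) / 100 = 12.691 Ah
t = delta_Ah / I = 12.691 / 6.79 = 1.869 hr

1.869 hr


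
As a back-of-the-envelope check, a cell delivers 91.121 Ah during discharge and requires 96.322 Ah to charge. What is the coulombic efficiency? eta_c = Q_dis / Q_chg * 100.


eta_c = Q_dis / Q_chg * 100 = 91.121 / 96.322 * 100 = 94.60%

94.60%


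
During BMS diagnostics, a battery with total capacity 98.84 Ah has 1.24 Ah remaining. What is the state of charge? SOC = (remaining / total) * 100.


SOC = (remaining / total) * 100 = (1.24 / 98.84) * 100 = 1.255%

1.255%


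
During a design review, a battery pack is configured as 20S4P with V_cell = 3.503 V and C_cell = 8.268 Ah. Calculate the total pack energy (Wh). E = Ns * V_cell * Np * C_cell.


V_pack = 20 * 3.503 = 70.06 V
C_pack = 4 * 8.268 = 33.072 Ah
E = V_pack * C_pack = 70.06 * 33.072 = 2317 Wh

2317 Wh


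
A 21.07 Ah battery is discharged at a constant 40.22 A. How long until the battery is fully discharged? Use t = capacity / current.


t = capacity / current = 21.07 / 40.22 = 0.5239 hr

0.5239 hr


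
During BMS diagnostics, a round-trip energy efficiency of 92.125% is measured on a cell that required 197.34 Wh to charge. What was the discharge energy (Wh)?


E_dis = eta/100 * E_chg = 92.125/100 * 197.34 = 181.8 Wh

181.8 Wh


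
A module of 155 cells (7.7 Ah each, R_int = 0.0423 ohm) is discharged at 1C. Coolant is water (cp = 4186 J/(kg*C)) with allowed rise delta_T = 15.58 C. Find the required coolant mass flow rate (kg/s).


Step 1: I = 1 * 7.7 = 7.7 A
Step 2: Q_cell = I^2 * R = 7.7^2 * 0.0423 = 2.508 W
Step 3: Q_total = 155 * 2.508 = 388.74 W
Step 4: m_dot = Q_total / (cp * dT) = 388.74 / (4186 * 15.58) = 0.005961 kg/s

0.005961 kg/s


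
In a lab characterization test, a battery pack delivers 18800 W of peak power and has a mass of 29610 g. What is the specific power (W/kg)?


Convert: m = 29610 g = 29.61 kg
SP = P / m = 18800 / 29.61 = 634.9 W/kg

634.9 W/kg


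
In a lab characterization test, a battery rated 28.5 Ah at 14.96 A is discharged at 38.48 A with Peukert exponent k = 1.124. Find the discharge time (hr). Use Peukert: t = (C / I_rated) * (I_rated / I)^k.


Step 1: t_rated = C / I_rated = 28.5 / 14.96 = 1.9051 hr
Step 2: ratio = 14.96 / 38.48 = 0.38877
Step 3: ratio^k = 0.38877^1.124 = 0.34579
Step 4: t = t_rated * ratio^k = 1.9051 * 0.34579 = 0.6588 hr

0.6588 hr


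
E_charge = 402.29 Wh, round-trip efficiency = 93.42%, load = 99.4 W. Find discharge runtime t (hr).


Step 1: E_discharge = eta/100 * E_charge = 93.42/100 * 402.29 = 375.82 Wh
Step 2: t = E_discharge / P = 375.82 / 99.4 = 3.781 hr

3.781 hr


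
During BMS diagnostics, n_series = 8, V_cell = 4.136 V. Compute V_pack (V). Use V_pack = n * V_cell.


V_pack = n * V_cell = 8 * 4.136 = 33.088 V

33.088 V


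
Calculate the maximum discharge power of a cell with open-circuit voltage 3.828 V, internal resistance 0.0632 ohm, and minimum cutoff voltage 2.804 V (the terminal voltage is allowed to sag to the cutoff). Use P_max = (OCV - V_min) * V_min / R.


dV = OCV - V_min = 1.024 V (so I_max = dV / R)
P_max = dV * V_min / R = 1.024 * 2.804 / 0.0632 = 45.43 W

45.43 W


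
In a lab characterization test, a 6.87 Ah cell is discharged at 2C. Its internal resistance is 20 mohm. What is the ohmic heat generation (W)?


Convert: R = 20 mohm = 0.02 ohm
Step 1: I = C_rate * capacity = 2 * 6.87 = 13.74 A
Step 2: Q = I^2 * R = 13.74^2 * 0.02 = 188.79 * 0.02 = 3.776 W

3.776 W


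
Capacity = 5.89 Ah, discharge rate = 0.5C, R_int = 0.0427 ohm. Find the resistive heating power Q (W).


Step 1: I = C_rate * capacity = 0.5 * 5.89 = 2.945 A
Step 2: Q = I^2 * R = 2.945^2 * 0.0427 = 8.673 * 0.0427 = 0.3703 W

0.3703 W


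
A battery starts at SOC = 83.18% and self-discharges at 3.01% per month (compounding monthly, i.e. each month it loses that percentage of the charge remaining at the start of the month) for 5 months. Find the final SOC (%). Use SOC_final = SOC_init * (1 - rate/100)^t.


Monthly retention factor = 1 - 3.01/100 = 0.9699
Over 5 months: factor^5 = 0.85829
SOC_final = 83.18 * 0.85829 = 71.39%

71.39%


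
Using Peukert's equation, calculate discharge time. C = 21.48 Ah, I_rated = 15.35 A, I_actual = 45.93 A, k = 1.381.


t_rated = C / I_rated = 21.48 / 15.35 = 1.3993 hr
(I_rated/I)^k = (0.3342)^1.381 = 0.22012
t = t_rated * (I_rated/I)^k = 1.3993 * 0.22012 = 0.3080 hr

0.3080 hr


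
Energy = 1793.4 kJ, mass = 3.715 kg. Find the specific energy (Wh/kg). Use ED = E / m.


Convert: E = 1793.4 kJ = 498.17 Wh
ED = E / m = 498.17 / 3.715 = 134.1 Wh/kg

134.1 Wh/kg


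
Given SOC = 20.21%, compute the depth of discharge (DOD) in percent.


Complement of SOC: DOD = 100% - 20.21% = 79.79%

79.79%


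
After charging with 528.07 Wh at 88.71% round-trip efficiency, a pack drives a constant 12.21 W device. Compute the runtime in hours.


Step 1: E_discharge = eta/100 * E_charge = 88.71/100 * 528.07 = 468.45 Wh
Step 2: t = E_discharge / P = 468.45 / 12.21 = 38.37 hr

38.37 hr


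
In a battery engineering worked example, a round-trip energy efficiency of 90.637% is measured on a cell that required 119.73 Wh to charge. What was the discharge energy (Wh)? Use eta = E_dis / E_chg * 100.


E_dis = eta/100 * E_chg = 90.637/100 * 119.73 = 108.5 Wh

108.5 Wh


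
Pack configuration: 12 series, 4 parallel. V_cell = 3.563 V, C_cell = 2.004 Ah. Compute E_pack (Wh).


V_pack = 12 * 3.563 = 42.756 V
C_pack = 4 * 2.004 = 8.016 Ah
E = V_pack * C_pack = 42.756 * 8.016 = 342.7 Wh

342.7 Wh


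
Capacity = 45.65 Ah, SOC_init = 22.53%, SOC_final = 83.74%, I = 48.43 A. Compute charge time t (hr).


delta_Ah = 45.65 * (83.74 - 22.53) / 100 = 27.942 Ah
t = delta_Ah / I = 27.942 / 48.43 = 0.5770 hr

0.5770 hr


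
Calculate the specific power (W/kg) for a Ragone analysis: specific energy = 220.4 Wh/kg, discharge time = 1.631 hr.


Specific power = 220.4 Wh/kg / 1.631 hr = 135.1 W/kg

135.1 W/kg


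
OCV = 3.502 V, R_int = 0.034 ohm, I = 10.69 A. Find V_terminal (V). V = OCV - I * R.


V = OCV - I*R = 3.502 - 10.69 * 0.034 = 3.139 V

3.139 V


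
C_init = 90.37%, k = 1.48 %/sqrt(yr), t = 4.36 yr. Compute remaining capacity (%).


sqrt(t) = sqrt(4.36) = 2.0881
C_final = 90.37 - 1.48 * 2.0881 = 87.28%

87.28%


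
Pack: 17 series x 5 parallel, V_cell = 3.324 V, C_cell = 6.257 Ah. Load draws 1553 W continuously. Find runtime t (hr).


Step 1: E_pack = Ns * V_cell * Np * C_cell = 17 * 3.324 * 5 * 6.257 = 1767.9 Wh
Step 2: t = E_pack / P = 1767.9 / 1553 = 1.138 hr

1.138 hr


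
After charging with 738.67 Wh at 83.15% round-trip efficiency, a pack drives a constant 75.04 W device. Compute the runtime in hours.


Step 1: E_discharge = eta/100 * E_charge = 83.15/100 * 738.67 = 614.2 Wh
Step 2: t = E_discharge / P = 614.2 / 75.04 = 8.185 hr

8.185 hr


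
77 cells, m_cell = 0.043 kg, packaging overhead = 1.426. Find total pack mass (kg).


Cell mass sum = 77 * 0.043 = 3.311 kg
With overhead 1.426: m_pack = 3.311 * 1.426 = 4.721 kg

4.721 kg


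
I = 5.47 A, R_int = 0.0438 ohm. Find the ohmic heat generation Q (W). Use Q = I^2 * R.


Q = I^2 * R = 5.47^2 * 0.0438 = 1.311 W

1.311 W


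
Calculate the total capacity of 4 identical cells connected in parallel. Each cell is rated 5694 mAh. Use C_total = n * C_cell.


Convert: C_cell = 5694 mAh = 5.694 Ah
C_total = 4 * 5.694 = 22.776 Ah

22.776 Ah


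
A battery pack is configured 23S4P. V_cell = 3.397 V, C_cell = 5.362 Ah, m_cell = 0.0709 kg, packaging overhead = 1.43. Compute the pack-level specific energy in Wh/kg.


Step 1: V_pack = 23 * 3.397 = 78.131 V
Step 2: C_pack = 4 * 5.362 = 21.448 Ah
Step 3: E_pack = V_pack * C_pack = 78.131 * 21.448 = 1675.8 Wh
Step 4: m_pack = 23 * 4 * 0.0709 * 1.43 = 9.3276 kg
Step 5: ED = E_pack / m_pack = 1675.8 / 9.3276 = 179.7 Wh/kg

179.7 Wh/kg


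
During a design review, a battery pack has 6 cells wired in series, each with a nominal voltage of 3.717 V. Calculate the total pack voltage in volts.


With 6 cells in series at 3.717 V each, V_pack = 22.302 V

22.302 V


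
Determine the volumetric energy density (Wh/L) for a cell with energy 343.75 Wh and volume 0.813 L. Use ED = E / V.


ED = E / V = 343.75 / 0.813 = 422.8 Wh/L

422.8 Wh/L


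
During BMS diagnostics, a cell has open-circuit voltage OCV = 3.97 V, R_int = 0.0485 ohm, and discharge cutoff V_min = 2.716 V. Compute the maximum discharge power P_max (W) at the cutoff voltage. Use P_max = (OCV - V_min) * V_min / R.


P_max = (OCV - V_min) * V_min / R = (3.97 - 2.716) * 2.716 / 0.0485 = 1.254 * 2.716 / 0.0485 = 70.22 W

70.22 W


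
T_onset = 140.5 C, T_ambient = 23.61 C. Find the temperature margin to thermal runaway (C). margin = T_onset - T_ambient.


margin = T_onset - T_ambient = 140.5 - 23.61 = 116.89 C

116.89 C


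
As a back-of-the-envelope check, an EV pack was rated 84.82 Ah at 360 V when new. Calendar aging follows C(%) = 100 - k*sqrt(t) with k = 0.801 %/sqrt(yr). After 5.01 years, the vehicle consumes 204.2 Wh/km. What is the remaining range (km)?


Step 1: capacity retention = 100 - 0.801 * sqrt(5.01) = 100 - 0.801 * 2.2383 = 98.207%
Step 2: C_now = 84.82 * 98.207/100 = 83.299 Ah
Step 3: E_pack = V * C_now = 360 * 83.299 = 29988 Wh
Step 4: range = E_pack / consumption = 29988 / 204.2 = 146.9 km

146.9 km


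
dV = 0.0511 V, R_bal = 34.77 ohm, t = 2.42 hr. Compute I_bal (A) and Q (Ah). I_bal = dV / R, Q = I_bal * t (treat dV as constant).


I_bal = dV / R = 0.0511 / 34.77 = 0.0014697 A
Q = I_bal * t = 0.0014697 * 2.42 = 0.003557 Ah

I=0.0014697 A, Q=0.003557 Ah


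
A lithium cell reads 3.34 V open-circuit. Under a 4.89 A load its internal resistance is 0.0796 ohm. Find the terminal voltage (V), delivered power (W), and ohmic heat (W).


Step 1: V_terminal = OCV - I*R = 3.34 - 4.89 * 0.0796 = 2.9508 V
Step 2: P_out = V_terminal * I = 2.9508 * 4.89 = 14.43 W
Step 3: Q = I^2 * R = 4.89^2 * 0.0796 = 1.903 W

V=2.9508 V, P=14.43 W, Q=1.903 W


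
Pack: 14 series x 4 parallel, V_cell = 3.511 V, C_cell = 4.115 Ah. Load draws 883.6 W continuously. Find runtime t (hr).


Step 1: E_pack = Ns * V_cell * Np * C_cell = 14 * 3.511 * 4 * 4.115 = 809.07 Wh
Step 2: t = E_pack / P = 809.07 / 883.6 = 0.9157 hr

0.9157 hr


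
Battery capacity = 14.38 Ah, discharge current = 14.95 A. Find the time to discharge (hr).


Runtime = 14.38 Ah / 14.95 A = 0.9619 hr

0.9619 hr


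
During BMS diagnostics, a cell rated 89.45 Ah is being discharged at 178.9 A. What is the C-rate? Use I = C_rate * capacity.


C_rate = I / capacity = 178.9 / 89.45 = 2C

2C


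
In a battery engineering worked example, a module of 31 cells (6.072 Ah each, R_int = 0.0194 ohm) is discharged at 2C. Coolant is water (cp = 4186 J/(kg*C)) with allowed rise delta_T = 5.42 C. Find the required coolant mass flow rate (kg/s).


Step 1: I = 2 * 6.072 = 12.144 A
Step 2: Q_cell = I^2 * R = 12.144^2 * 0.0194 = 2.861 W
Step 3: Q_total = 31 * 2.861 = 88.691 W
Step 4: m_dot = Q_total / (cp * dT) = 88.691 / (4186 * 5.42) = 0.003909 kg/s

0.003909 kg/s


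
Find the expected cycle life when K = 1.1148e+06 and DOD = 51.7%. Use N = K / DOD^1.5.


DOD^1.5 = 371.74
N = K / DOD^1.5 = 1.1148e+06 / 371.74 = 2999

2999 cycles


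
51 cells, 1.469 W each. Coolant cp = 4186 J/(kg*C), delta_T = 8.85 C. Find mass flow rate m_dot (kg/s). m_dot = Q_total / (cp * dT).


Q_total = 51 * 1.469 = 74.919 W
m_dot = Q_total / (cp * dT) = 74.919 / (4186 * 8.85) = 0.002022 kg/s

0.002022 kg/s


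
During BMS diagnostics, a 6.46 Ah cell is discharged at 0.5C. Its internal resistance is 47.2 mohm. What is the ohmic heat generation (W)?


Convert: R = 47.2 mohm = 0.0472 ohm
Step 1: I = C_rate * capacity = 0.5 * 6.46 = 3.23 A
Step 2: Q = I^2 * R = 3.23^2 * 0.0472 = 10.433 * 0.0472 = 0.4924 W

0.4924 W


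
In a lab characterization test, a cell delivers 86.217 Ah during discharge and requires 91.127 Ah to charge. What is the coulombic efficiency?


Coulombic efficiency = 86.217/91.127 * 100% = 94.61%

94.61%


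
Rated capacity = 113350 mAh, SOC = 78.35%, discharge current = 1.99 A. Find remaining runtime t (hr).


Convert: C_total = 113350 mAh = 113.35 Ah
Step 1: remaining = SOC/100 * C_total = 78.35/100 * 113.35 = 88.81 Ah
Step 2: t = remaining / I = 88.81 / 1.99 = 44.63 hr

44.63 hr


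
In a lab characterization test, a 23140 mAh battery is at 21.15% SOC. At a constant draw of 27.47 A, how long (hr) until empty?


Convert: C_total = 23140 mAh = 23.14 Ah
Step 1: remaining = SOC/100 * C_total = 21.15/100 * 23.14 = 4.8941 Ah
Step 2: t = remaining / I = 4.8941 / 27.47 = 0.1782 hr

0.1782 hr


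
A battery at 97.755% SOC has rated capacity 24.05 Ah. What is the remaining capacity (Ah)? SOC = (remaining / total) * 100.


remaining = SOC / 100 * total = 97.755 / 100 * 24.05 = 23.51 Ah

23.51 Ah


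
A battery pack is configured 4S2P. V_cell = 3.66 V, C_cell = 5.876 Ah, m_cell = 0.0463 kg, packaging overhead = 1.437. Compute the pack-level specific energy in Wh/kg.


Step 1: V_pack = 4 * 3.66 = 14.64 V
Step 2: C_pack = 2 * 5.876 = 11.752 Ah
Step 3: E_pack = V_pack * C_pack = 14.64 * 11.752 = 172.05 Wh
Step 4: m_pack = 4 * 2 * 0.0463 * 1.437 = 0.53226 kg
Step 5: ED = E_pack / m_pack = 172.05 / 0.53226 = 323.2 Wh/kg

323.2 Wh/kg


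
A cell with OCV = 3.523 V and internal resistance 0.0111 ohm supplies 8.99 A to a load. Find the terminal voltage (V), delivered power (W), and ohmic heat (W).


Step 1: V_terminal = OCV - I*R = 3.523 - 8.99 * 0.0111 = 3.4232 V
Step 2: P_out = V_terminal * I = 3.4232 * 8.99 = 30.77 W
Step 3: Q = I^2 * R = 8.99^2 * 0.0111 = 0.8971 W

V=3.4232 V, P=30.77 W, Q=0.8971 W


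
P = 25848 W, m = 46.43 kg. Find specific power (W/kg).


SP = P / m = 25848 / 46.43 = 556.7 W/kg

556.7 W/kg


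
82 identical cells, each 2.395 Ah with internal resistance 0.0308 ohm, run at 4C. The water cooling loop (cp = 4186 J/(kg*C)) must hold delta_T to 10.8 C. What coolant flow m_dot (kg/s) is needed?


Step 1: I = 4 * 2.395 = 9.58 A
Step 2: Q_cell = I^2 * R = 9.58^2 * 0.0308 = 2.8267 W
Step 3: Q_total = 82 * 2.8267 = 231.79 W
Step 4: m_dot = Q_total / (cp * dT) = 231.79 / (4186 * 10.8) = 0.005127 kg/s

0.005127 kg/s


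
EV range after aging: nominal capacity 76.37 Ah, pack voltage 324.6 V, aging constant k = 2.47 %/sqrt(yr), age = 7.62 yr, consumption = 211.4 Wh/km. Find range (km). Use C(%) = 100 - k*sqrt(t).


Step 1: capacity retention = 100 - 2.47 * sqrt(7.62) = 100 - 2.47 * 2.7604 = 93.182%
Step 2: C_now = 76.37 * 93.182/100 = 71.163 Ah
Step 3: E_pack = V * C_now = 324.6 * 71.163 = 23100 Wh
Step 4: range = E_pack / consumption = 23100 / 211.4 = 109.3 km

109.3 km


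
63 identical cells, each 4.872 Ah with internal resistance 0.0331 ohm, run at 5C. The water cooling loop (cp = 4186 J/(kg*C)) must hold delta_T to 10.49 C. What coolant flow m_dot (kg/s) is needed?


Step 1: I = 5 * 4.872 = 24.36 A
Step 2: Q_cell = I^2 * R = 24.36^2 * 0.0331 = 19.642 W
Step 3: Q_total = 63 * 19.642 = 1237.4 W
Step 4: m_dot = Q_total / (cp * dT) = 1237.4 / (4186 * 10.49) = 0.02818 kg/s

0.02818 kg/s


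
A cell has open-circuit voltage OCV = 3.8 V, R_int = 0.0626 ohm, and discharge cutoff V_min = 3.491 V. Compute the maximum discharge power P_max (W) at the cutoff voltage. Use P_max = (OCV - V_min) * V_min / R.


dV = OCV - V_min = 0.309 V (so I_max = dV / R)
P_max = dV * V_min / R = 0.309 * 3.491 / 0.0626 = 17.23 W

17.23 W


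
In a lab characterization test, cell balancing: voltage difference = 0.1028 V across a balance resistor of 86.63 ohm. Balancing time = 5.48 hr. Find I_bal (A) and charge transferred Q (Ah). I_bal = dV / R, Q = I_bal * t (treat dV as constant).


I_bal = dV / R = 0.1028 / 86.63 = 0.0011867 A
Q = I_bal * t = 0.0011867 * 5.48 = 0.006503 Ah

I=0.0011867 A, Q=0.006503 Ah


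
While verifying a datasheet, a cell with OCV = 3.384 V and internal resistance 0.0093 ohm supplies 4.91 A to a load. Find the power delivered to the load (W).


Step 1: V_terminal = OCV - I*R = 3.384 - 4.91 * 0.0093 = 3.3383 V
Step 2: P_out = V_terminal * I = 3.3383 * 4.91 = 16.39 W

16.39 W


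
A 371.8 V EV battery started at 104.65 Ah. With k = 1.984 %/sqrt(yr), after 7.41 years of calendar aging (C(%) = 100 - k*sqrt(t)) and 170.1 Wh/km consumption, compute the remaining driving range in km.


Step 1: capacity retention = 100 - 1.984 * sqrt(7.41) = 100 - 1.984 * 2.7221 = 94.599%
Step 2: C_now = 104.65 * 94.599/100 = 98.998 Ah
Step 3: E_pack = V * C_now = 371.8 * 98.998 = 36807 Wh
Step 4: range = E_pack / consumption = 36807 / 170.1 = 216.4 km

216.4 km


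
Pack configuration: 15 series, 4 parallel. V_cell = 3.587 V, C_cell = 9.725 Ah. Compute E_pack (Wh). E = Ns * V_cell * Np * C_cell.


V_pack = 15 * 3.587 = 53.805 V
C_pack = 4 * 9.725 = 38.9 Ah
E = V_pack * C_pack = 53.805 * 38.9 = 2093 Wh

2093 Wh


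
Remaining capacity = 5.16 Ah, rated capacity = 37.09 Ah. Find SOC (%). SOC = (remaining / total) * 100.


SOC% = 5.16 / 37.09 * 100 = 13.91%

13.91%


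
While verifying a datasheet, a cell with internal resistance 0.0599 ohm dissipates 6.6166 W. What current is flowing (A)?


I = sqrt(Q / R) = sqrt(6.6166 / 0.0599) = sqrt(110.46) = 10.51 A

10.51 A


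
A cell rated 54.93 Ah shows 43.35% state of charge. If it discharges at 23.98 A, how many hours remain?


Step 1: remaining = SOC/100 * C_total = 43.35/100 * 54.93 = 23.812 Ah
Step 2: t = remaining / I = 23.812 / 23.98 = 0.9930 hr

0.9930 hr


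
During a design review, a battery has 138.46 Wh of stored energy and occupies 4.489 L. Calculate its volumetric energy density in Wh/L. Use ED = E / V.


Volumetric ED = 138.46 Wh / 4.489 L = 30.84 Wh/L

30.84 Wh/L


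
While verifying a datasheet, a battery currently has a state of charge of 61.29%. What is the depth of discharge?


DOD = 100 - SOC = 100 - 61.29 = 38.71%

38.71%


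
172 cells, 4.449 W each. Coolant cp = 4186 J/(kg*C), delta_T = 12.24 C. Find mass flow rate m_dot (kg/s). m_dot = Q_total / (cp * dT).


Step 1: Total heat Q = 172 * 4.449 W = 765.23 W
Step 2: denom = cp * dT = 4186 * 12.24 = 51237
Step 3: m_dot = 765.23 / 51237 = 0.01494 kg/s

0.01494 kg/s


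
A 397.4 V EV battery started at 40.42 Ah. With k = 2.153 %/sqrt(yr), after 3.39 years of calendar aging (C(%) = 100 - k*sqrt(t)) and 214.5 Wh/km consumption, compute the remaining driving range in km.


Step 1: capacity retention = 100 - 2.153 * sqrt(3.39) = 100 - 2.153 * 1.8412 = 96.036%
Step 2: C_now = 40.42 * 96.036/100 = 38.818 Ah
Step 3: E_pack = V * C_now = 397.4 * 38.818 = 15426 Wh
Step 4: range = E_pack / consumption = 15426 / 214.5 = 71.92 km

71.92 km


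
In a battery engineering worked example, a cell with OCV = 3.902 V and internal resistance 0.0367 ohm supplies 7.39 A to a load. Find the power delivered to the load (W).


Step 1: V_terminal = OCV - I*R = 3.902 - 7.39 * 0.0367 = 3.6308 V
Step 2: P_out = V_terminal * I = 3.6308 * 7.39 = 26.83 W

26.83 W


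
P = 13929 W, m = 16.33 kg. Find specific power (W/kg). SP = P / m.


Specific power = 13929 W / 16.33 kg = 853.0 W/kg

853.0 W/kg


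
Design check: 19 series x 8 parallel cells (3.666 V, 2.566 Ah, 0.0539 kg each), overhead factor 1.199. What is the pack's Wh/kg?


Step 1: V_pack = 19 * 3.666 = 69.654 V
Step 2: C_pack = 8 * 2.566 = 20.528 Ah
Step 3: E_pack = V_pack * C_pack = 69.654 * 20.528 = 1429.9 Wh
Step 4: m_pack = 19 * 8 * 0.0539 * 1.199 = 9.8232 kg
Step 5: ED = E_pack / m_pack = 1429.9 / 9.8232 = 145.6 Wh/kg

145.6 Wh/kg


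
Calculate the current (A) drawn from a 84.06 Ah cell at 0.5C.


I = C_rate * capacity = 0.5 * 84.06 = 42.03 A

42.03 A


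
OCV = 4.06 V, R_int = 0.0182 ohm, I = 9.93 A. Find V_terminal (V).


IR drop = 9.93 * 0.0182 = 0.18073 V
V = 4.06 - 0.18073 = 3.879 V

3.879 V


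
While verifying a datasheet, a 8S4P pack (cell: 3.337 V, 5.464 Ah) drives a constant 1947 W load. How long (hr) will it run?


Step 1: E_pack = Ns * V_cell * Np * C_cell = 8 * 3.337 * 4 * 5.464 = 583.47 Wh
Step 2: t = E_pack / P = 583.47 / 1947 = 0.2997 hr

0.2997 hr


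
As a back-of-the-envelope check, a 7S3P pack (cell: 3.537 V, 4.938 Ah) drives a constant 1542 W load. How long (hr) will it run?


Step 1: E_pack = Ns * V_cell * Np * C_cell = 7 * 3.537 * 3 * 4.938 = 366.78 Wh
Step 2: t = E_pack / P = 366.78 / 1542 = 0.2379 hr

0.2379 hr


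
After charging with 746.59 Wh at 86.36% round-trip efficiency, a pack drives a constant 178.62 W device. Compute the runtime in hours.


Step 1: E_discharge = eta/100 * E_charge = 86.36/100 * 746.59 = 644.76 Wh
Step 2: t = E_discharge / P = 644.76 / 178.62 = 3.610 hr

3.610 hr


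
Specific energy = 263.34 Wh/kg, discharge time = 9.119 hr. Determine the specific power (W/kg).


Specific power = 263.34 Wh/kg / 9.119 hr = 28.88 W/kg

28.88 W/kg


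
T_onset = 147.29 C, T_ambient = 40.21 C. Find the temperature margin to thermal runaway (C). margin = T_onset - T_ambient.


margin = T_onset - T_ambient = 147.29 - 40.21 = 107.08 C

107.08 C


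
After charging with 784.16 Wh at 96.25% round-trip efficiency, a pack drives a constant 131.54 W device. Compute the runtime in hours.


Step 1: E_discharge = eta/100 * E_charge = 96.25/100 * 784.16 = 754.75 Wh
Step 2: t = E_discharge / P = 754.75 / 131.54 = 5.738 hr

5.738 hr


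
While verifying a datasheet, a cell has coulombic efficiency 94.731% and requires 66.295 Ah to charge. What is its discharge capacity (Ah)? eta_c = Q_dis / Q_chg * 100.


Q_dis = eta/100 * Q_chg = 94.731/100 * 66.295 = 62.80 Ah

62.80 Ah


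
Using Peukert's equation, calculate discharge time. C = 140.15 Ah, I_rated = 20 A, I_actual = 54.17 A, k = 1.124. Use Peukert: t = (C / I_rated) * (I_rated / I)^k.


t_rated = C / I_rated = 140.15 / 20 = 7.0075 hr
(I_rated/I)^k = (0.36921)^1.124 = 0.3263
t = t_rated * (I_rated/I)^k = 7.0075 * 0.3263 = 2.287 hr

2.287 hr


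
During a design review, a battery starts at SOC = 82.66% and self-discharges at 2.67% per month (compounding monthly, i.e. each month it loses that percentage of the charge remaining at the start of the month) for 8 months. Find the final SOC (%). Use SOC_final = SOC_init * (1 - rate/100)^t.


decay = (1 - 2.67/100)^8 = 0.80533
SOC_final = 82.66 * 0.80533 = 66.57%

66.57%


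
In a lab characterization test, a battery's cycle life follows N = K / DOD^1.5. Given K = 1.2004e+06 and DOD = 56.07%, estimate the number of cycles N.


Step 1: DOD^1.5 = 56.07^1.5 = 419.85
Step 2: N = 1.2004e+06 / 419.85 = 2859 cycles

2859 cycles


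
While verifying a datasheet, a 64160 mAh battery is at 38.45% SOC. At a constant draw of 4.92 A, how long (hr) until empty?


Convert: C_total = 64160 mAh = 64.16 Ah
Step 1: remaining = SOC/100 * C_total = 38.45/100 * 64.16 = 24.67 Ah
Step 2: t = remaining / I = 24.67 / 4.92 = 5.014 hr

5.014 hr


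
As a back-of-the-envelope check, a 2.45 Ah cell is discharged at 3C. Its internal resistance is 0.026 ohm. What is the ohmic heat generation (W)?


Step 1: I = C_rate * capacity = 3 * 2.45 = 7.35 A
Step 2: Q = I^2 * R = 7.35^2 * 0.026 = 54.023 * 0.026 = 1.405 W

1.405 W


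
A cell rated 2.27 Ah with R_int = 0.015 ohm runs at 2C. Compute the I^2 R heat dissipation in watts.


Step 1: I = C_rate * capacity = 2 * 2.27 = 4.54 A
Step 2: Q = I^2 * R = 4.54^2 * 0.015 = 20.612 * 0.015 = 0.3092 W

0.3092 W


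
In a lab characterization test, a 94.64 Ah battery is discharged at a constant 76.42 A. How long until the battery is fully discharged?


Runtime = 94.64 Ah / 76.42 A = 1.238 hr

1.238 hr


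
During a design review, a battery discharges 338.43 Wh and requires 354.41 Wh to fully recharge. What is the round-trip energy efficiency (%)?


eta_e = E_dis / E_chg * 100 = 338.43 / 354.41 * 100 = 95.49%

95.49%


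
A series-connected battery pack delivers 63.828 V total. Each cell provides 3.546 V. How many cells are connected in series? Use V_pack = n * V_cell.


n = V_pack / V_cell = 63.828 / 3.546 = 18

18


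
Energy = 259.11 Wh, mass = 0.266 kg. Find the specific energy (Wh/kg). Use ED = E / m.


ED = E / m = 259.11 / 0.266 = 974.1 Wh/kg

974.1 Wh/kg


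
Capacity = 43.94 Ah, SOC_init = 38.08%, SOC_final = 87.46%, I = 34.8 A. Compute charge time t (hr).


delta_Ah = 43.94 * (87.46 - 38.08) / 100 = 21.698 Ah
t = delta_Ah / I = 21.698 / 34.8 = 0.6235 hr

0.6235 hr


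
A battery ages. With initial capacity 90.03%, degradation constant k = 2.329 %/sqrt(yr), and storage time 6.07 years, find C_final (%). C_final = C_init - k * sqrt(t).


Step 1: sqrt(6.07 yr) = 2.4637
Step 2: drop = 2.329 * 2.4637 = 5.738
Step 3: C_final = 90.03 - 5.738 = 84.29%

84.29%


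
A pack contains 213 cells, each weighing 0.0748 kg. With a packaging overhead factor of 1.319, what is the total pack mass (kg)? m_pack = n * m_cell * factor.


m_pack = n * m_cell * overhead = 213 * 0.0748 * 1.319 = 21.01 kg

21.01 kg


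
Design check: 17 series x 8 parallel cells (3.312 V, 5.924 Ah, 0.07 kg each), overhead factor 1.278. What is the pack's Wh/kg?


Step 1: V_pack = 17 * 3.312 = 56.304 V
Step 2: C_pack = 8 * 5.924 = 47.392 Ah
Step 3: E_pack = V_pack * C_pack = 56.304 * 47.392 = 2668.4 Wh
Step 4: m_pack = 17 * 8 * 0.07 * 1.278 = 12.167 kg
Step 5: ED = E_pack / m_pack = 2668.4 / 12.167 = 219.3 Wh/kg

219.3 Wh/kg


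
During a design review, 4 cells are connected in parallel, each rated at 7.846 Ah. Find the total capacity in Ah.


Parallel capacities add: 4 * 7.846 Ah = 31.384 Ah

31.384 Ah


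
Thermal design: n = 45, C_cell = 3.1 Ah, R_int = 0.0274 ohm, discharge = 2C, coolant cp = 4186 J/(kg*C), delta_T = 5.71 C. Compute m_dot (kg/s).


Step 1: I = 2 * 3.1 = 6.2 A
Step 2: Q_cell = I^2 * R = 6.2^2 * 0.0274 = 1.0533 W
Step 3: Q_total = 45 * 1.0533 = 47.399 W
Step 4: m_dot = Q_total / (cp * dT) = 47.399 / (4186 * 5.71) = 0.001983 kg/s

0.001983 kg/s


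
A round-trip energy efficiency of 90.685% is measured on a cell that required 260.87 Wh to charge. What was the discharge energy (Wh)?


E_dis = eta/100 * E_chg = 90.685/100 * 260.87 = 236.6 Wh

236.6 Wh


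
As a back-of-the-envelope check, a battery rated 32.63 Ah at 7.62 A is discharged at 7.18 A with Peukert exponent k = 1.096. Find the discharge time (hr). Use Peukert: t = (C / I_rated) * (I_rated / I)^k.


t_rated = C / I_rated = 32.63 / 7.62 = 4.2822 hr
(I_rated/I)^k = (1.0613)^1.096 = 1.0674
t = t_rated * (I_rated/I)^k = 4.2822 * 1.0674 = 4.571 hr

4.571 hr


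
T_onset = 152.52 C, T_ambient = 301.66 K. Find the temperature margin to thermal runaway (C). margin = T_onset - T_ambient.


Convert: T_ambient = 301.66 K = 28.51 C
margin = 152.52 - 28.51 = 124.01 C

124.01 C


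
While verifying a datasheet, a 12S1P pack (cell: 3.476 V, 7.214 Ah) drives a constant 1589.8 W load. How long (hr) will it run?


Step 1: E_pack = Ns * V_cell * Np * C_cell = 12 * 3.476 * 1 * 7.214 = 300.91 Wh
Step 2: t = E_pack / P = 300.91 / 1589.8 = 0.1893 hr

0.1893 hr


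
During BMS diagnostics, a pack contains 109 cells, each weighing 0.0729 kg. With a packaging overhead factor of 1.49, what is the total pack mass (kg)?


Cell mass sum = 109 * 0.0729 = 7.9461 kg
With overhead 1.49: m_pack = 7.9461 * 1.49 = 11.84 kg

11.84 kg


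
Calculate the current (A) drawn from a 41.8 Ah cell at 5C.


At 5C: I = 5 * 41.8 Ah = 209 A

209 A


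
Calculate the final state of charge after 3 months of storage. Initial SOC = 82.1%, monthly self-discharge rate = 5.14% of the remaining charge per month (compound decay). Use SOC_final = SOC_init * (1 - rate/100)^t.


Monthly retention factor = 1 - 5.14/100 = 0.9486
Over 3 months: factor^3 = 0.85359
SOC_final = 82.1 * 0.85359 = 70.08%

70.08%


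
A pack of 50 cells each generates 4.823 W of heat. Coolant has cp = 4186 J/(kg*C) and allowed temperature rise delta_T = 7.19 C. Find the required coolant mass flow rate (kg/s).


Q_total = 50 * 4.823 = 241.15 W
m_dot = Q_total / (cp * dT) = 241.15 / (4186 * 7.19) = 0.008012 kg/s

0.008012 kg/s


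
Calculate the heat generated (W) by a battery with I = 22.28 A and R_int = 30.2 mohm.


Convert: R = 30.2 mohm = 0.0302 ohm
I^2 = 496.4
Q = 496.4 * 0.0302 = 14.99 W

14.99 W


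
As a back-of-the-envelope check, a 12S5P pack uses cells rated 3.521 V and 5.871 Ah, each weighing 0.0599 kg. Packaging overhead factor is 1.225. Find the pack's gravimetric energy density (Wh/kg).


Step 1: V_pack = 12 * 3.521 = 42.252 V
Step 2: C_pack = 5 * 5.871 = 29.355 Ah
Step 3: E_pack = V_pack * C_pack = 42.252 * 29.355 = 1240.3 Wh
Step 4: m_pack = 12 * 5 * 0.0599 * 1.225 = 4.4027 kg
Step 5: ED = E_pack / m_pack = 1240.3 / 4.4027 = 281.7 Wh/kg

281.7 Wh/kg


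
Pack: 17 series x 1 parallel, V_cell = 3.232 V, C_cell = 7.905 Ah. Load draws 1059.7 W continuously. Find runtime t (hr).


Step 1: E_pack = Ns * V_cell * Np * C_cell = 17 * 3.232 * 1 * 7.905 = 434.33 Wh
Step 2: t = E_pack / P = 434.33 / 1059.7 = 0.4099 hr

0.4099 hr


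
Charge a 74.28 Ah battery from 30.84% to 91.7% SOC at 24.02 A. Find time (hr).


delta_Ah = 74.28 * (91.7 - 30.84) / 100 = 45.207 Ah
t = delta_Ah / I = 45.207 / 24.02 = 1.882 hr

1.882 hr


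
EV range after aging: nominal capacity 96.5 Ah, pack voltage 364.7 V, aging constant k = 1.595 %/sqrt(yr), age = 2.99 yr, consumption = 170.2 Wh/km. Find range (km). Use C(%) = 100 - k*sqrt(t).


Step 1: capacity retention = 100 - 1.595 * sqrt(2.99) = 100 - 1.595 * 1.7292 = 97.242%
Step 2: C_now = 96.5 * 97.242/100 = 93.839 Ah
Step 3: E_pack = V * C_now = 364.7 * 93.839 = 34223 Wh
Step 4: range = E_pack / consumption = 34223 / 170.2 = 201.1 km

201.1 km


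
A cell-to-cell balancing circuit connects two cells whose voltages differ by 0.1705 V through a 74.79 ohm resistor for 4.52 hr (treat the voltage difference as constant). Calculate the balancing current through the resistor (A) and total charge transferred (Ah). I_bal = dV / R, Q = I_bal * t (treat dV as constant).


I_bal = dV / R = 0.1705 / 74.79 = 0.0022797 A
Q = I_bal * t = 0.0022797 * 4.52 = 0.01030 Ah

I=0.0022797 A, Q=0.01030 Ah


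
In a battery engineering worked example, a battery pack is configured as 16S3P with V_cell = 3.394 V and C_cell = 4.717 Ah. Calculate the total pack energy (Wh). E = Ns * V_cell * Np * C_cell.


V_pack = 16 * 3.394 = 54.304 V
C_pack = 3 * 4.717 = 14.151 Ah
E = V_pack * C_pack = 54.304 * 14.151 = 768.5 Wh

768.5 Wh


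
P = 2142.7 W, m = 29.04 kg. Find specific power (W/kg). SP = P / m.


Specific power = 2142.7 W / 29.04 kg = 73.78 W/kg

73.78 W/kg


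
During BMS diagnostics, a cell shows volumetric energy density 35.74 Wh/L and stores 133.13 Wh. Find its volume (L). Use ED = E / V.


V = E / ED = 133.13 / 35.74 = 3.725 L

3.725 L


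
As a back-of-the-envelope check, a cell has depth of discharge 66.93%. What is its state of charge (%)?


SOC = 100 - DOD = 100 - 66.93 = 33.07%

33.07%


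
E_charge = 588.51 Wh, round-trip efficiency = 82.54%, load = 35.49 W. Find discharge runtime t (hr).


Step 1: E_discharge = eta/100 * E_charge = 82.54/100 * 588.51 = 485.76 Wh
Step 2: t = E_discharge / P = 485.76 / 35.49 = 13.69 hr

13.69 hr


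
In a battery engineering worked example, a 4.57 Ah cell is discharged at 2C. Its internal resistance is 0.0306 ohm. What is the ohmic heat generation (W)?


Step 1: I = C_rate * capacity = 2 * 4.57 = 9.14 A
Step 2: Q = I^2 * R = 9.14^2 * 0.0306 = 83.54 * 0.0306 = 2.556 W

2.556 W


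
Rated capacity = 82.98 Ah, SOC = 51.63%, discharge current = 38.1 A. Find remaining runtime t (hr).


Step 1: remaining = SOC/100 * C_total = 51.63/100 * 82.98 = 42.843 Ah
Step 2: t = remaining / I = 42.843 / 38.1 = 1.124 hr

1.124 hr


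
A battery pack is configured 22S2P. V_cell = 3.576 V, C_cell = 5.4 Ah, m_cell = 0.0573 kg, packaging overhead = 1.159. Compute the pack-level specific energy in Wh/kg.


Step 1: V_pack = 22 * 3.576 = 78.672 V
Step 2: C_pack = 2 * 5.4 = 10.8 Ah
Step 3: E_pack = V_pack * C_pack = 78.672 * 10.8 = 849.66 Wh
Step 4: m_pack = 22 * 2 * 0.0573 * 1.159 = 2.9221 kg
Step 5: ED = E_pack / m_pack = 849.66 / 2.9221 = 290.8 Wh/kg

290.8 Wh/kg


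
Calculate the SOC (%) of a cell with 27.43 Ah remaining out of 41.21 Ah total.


SOC = (remaining / total) * 100 = (27.43 / 41.21) * 100 = 66.56%

66.56%


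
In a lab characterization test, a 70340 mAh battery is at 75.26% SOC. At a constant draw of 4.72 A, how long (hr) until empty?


Convert: C_total = 70340 mAh = 70.34 Ah
Step 1: remaining = SOC/100 * C_total = 75.26/100 * 70.34 = 52.938 Ah
Step 2: t = remaining / I = 52.938 / 4.72 = 11.22 hr

11.22 hr


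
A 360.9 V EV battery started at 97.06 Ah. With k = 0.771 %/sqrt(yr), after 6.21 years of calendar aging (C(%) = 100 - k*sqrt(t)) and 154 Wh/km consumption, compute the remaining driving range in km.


Step 1: capacity retention = 100 - 0.771 * sqrt(6.21) = 100 - 0.771 * 2.492 = 98.079%
Step 2: C_now = 97.06 * 98.079/100 = 95.195 Ah
Step 3: E_pack = V * C_now = 360.9 * 95.195 = 34356 Wh
Step 4: range = E_pack / consumption = 34356 / 154 = 223.1 km

223.1 km


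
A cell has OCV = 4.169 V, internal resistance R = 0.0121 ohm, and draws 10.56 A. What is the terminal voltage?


V = OCV - I*R = 4.169 - 10.56 * 0.0121 = 4.041 V

4.041 V


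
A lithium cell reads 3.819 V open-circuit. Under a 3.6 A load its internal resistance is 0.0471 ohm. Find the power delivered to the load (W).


Step 1: V_terminal = OCV - I*R = 3.819 - 3.6 * 0.0471 = 3.6494 V
Step 2: P_out = V_terminal * I = 3.6494 * 3.6 = 13.14 W

13.14 W


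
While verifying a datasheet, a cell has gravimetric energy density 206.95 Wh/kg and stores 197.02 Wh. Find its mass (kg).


m = E / ED = 197.02 / 206.95 = 0.9520 kg

0.9520 kg


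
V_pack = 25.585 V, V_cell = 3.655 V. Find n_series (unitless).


Rearranging: n = V_pack / V_cell = 25.585 / 3.655 = 7 cells

7


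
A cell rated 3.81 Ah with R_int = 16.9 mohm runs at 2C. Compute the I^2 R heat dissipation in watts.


Convert: R = 16.9 mohm = 0.0169 ohm
Step 1: I = C_rate * capacity = 2 * 3.81 = 7.62 A
Step 2: Q = I^2 * R = 7.62^2 * 0.0169 = 58.064 * 0.0169 = 0.9813 W

0.9813 W


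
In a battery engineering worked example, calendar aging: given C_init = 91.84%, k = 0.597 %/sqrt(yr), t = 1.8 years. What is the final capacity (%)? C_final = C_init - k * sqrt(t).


sqrt(t) = sqrt(1.8) = 1.3416
C_final = 91.84 - 0.597 * 1.3416 = 91.04%

91.04%


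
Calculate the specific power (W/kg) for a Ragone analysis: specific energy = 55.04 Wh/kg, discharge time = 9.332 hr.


P_specific = E / t = 55.04 / 9.332 = 5.898 W/kg

5.898 W/kg


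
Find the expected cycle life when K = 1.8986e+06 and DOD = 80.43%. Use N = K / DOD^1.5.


Step 1: DOD^1.5 = 80.43^1.5 = 721.32
Step 2: N = 1.8986e+06 / 721.32 = 2632 cycles

2632 cycles


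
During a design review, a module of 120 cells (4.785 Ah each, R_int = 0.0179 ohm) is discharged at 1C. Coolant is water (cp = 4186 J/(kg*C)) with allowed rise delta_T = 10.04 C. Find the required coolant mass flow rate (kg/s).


Step 1: I = 1 * 4.785 = 4.785 A
Step 2: Q_cell = I^2 * R = 4.785^2 * 0.0179 = 0.40984 W
Step 3: Q_total = 120 * 0.40984 = 49.181 W
Step 4: m_dot = Q_total / (cp * dT) = 49.181 / (4186 * 10.04) = 0.001170 kg/s

0.001170 kg/s


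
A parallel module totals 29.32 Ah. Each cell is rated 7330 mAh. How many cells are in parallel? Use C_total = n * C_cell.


Convert: C_cell = 7330 mAh = 7.33 Ah
n = C_total / C_cell = 29.32 / 7.33 = 4

4


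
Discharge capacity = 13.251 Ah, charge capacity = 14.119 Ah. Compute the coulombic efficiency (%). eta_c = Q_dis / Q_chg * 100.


Coulombic efficiency = 13.251/14.119 * 100% = 93.85%

93.85%


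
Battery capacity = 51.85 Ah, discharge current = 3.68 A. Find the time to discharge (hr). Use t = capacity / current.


t = capacity / current = 51.85 / 3.68 = 14.09 hr

14.09 hr


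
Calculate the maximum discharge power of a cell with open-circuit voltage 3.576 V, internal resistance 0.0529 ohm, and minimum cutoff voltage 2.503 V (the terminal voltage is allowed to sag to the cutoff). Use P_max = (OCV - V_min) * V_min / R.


P_max = (OCV - V_min) * V_min / R = (3.576 - 2.503) * 2.503 / 0.0529 = 1.073 * 2.503 / 0.0529 = 50.77 W

50.77 W


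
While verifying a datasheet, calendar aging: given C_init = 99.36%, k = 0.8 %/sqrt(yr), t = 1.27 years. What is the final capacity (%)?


sqrt(t) = sqrt(1.27) = 1.1269
C_final = 99.36 - 0.8 * 1.1269 = 98.46%

98.46%


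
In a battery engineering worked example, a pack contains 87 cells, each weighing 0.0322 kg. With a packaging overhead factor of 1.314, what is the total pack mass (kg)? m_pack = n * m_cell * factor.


Cell mass sum = 87 * 0.0322 = 2.8014 kg
With overhead 1.314: m_pack = 2.8014 * 1.314 = 3.681 kg

3.681 kg


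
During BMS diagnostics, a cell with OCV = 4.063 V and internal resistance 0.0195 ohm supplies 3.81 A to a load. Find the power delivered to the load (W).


Step 1: V_terminal = OCV - I*R = 4.063 - 3.81 * 0.0195 = 3.9887 V
Step 2: P_out = V_terminal * I = 3.9887 * 3.81 = 15.20 W

15.20 W


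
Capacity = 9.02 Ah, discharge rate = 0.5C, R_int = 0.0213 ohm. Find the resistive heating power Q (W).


Step 1: I = C_rate * capacity = 0.5 * 9.02 = 4.51 A
Step 2: Q = I^2 * R = 4.51^2 * 0.0213 = 20.34 * 0.0213 = 0.4332 W

0.4332 W


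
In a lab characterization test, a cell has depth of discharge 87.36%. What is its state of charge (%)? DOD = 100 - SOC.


SOC = 100 - DOD = 100 - 87.36 = 12.64%

12.64%


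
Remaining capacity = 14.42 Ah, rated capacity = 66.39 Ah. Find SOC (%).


SOC = (remaining / total) * 100 = (14.42 / 66.39) * 100 = 21.72%

21.72%


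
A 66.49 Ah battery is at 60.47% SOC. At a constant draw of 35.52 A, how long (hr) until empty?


Step 1: remaining = SOC/100 * C_total = 60.47/100 * 66.49 = 40.207 Ah
Step 2: t = remaining / I = 40.207 / 35.52 = 1.132 hr

1.132 hr


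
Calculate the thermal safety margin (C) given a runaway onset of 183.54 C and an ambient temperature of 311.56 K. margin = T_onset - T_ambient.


Convert: T_ambient = 311.56 K = 38.41 C
margin = 183.54 - 38.41 = 145.13 C

145.13 C


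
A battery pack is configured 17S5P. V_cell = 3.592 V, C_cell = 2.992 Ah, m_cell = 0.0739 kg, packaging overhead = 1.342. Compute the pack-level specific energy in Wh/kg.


Step 1: V_pack = 17 * 3.592 = 61.064 V
Step 2: C_pack = 5 * 2.992 = 14.96 Ah
Step 3: E_pack = V_pack * C_pack = 61.064 * 14.96 = 913.52 Wh
Step 4: m_pack = 17 * 5 * 0.0739 * 1.342 = 8.4298 kg
Step 5: ED = E_pack / m_pack = 913.52 / 8.4298 = 108.4 Wh/kg

108.4 Wh/kg


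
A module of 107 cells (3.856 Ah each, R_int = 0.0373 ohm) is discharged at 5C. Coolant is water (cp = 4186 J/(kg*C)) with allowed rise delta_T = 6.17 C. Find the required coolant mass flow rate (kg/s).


Step 1: I = 5 * 3.856 = 19.28 A
Step 2: Q_cell = I^2 * R = 19.28^2 * 0.0373 = 13.865 W
Step 3: Q_total = 107 * 13.865 = 1483.6 W
Step 4: m_dot = Q_total / (cp * dT) = 1483.6 / (4186 * 6.17) = 0.05744 kg/s

0.05744 kg/s


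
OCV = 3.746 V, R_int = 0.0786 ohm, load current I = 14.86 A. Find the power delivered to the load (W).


Step 1: V_terminal = OCV - I*R = 3.746 - 14.86 * 0.0786 = 2.578 V
Step 2: P_out = V_terminal * I = 2.578 * 14.86 = 38.31 W

38.31 W
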